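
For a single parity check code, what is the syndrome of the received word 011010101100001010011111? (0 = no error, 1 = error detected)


Syndrome = XOR of all bits = 0 XOR 1 XOR 1 XOR 0 XOR 1 XOR 0 XOR 1 XOR 0 XOR 1 XOR 1 XOR 0 XOR 0 XOR 0 XOR 0 XOR 1 XOR 0 XOR 1 XOR 0 XOR 0 XOR 1 XOR 1 XOR 1 XOR 1 XOR 1 = 1

1


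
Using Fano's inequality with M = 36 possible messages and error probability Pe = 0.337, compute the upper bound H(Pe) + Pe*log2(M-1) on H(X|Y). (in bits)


H(Pe) = -Pe*log2(Pe) - (1-Pe)*log2(1-Pe) = -0.337*log2(0.337) - 0.663*log2(0.663) = 0.528813 + 0.393105 = 0.9219. Pe*log2(M-1) = 0.337*log2(35) = 1.728568. Bound = H(Pe) + Pe*log2(M-1) = 0.528813 + 0.393105 + 1.728568 = 2.6505

2.6505 bits


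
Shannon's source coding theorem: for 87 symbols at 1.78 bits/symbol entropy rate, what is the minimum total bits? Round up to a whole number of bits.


Minimum bits >= n * H = 87 * 1.78 = 154.86, rounded up to a whole number of bits = 155

155 bits


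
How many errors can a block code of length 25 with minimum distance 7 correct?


Correction capability = floor((d-1)/2) = floor((7-1)/2) = 3

3 errors


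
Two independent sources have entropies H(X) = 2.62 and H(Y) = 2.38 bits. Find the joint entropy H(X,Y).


For independent variables, H(X,Y) = H(X) + H(Y) = 2.62 + 2.38 = 5.0

5.0 bits


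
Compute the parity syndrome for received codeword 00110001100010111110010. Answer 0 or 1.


Syndrome = XOR of all bits = 0 XOR 0 XOR 1 XOR 1 XOR 0 XOR 0 XOR 0 XOR 1 XOR 1 XOR 0 XOR 0 XOR 0 XOR 1 XOR 0 XOR 1 XOR 1 XOR 1 XOR 1 XOR 1 XOR 0 XOR 0 XOR 1 XOR 0 = 1

1


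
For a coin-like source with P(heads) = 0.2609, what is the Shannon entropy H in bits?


H = -p*log2(p) - (1-p)*log2(1-p). -0.2609*log2(0.2609) = 0.505737; -0.7391*log2(0.7391) = 0.322365. H = 0.505737 + 0.322365 = 0.8281

0.8281 bits


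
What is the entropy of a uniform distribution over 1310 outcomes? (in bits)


H = log2(n) = log2(1310) = 10.3554

10.3554 bits


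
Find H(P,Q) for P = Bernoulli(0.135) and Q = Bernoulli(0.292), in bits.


H(P,Q) = -p*log2(q) - (1-p)*log2(1-q). -0.135*log2(0.292) = 0.239755; -0.865*log2(0.708) = 0.430925. H(P,Q) = 0.239755 + 0.430925 = 0.6707

0.6707 bits


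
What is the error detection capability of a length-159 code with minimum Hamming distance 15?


Detection capability = d_min - 1 = 15 - 1 = 14

14 errors


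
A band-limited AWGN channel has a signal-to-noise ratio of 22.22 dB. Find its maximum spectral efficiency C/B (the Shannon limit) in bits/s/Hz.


SNR_linear = 10^(22.22/10) = 166.7247; C/B = log2(1 + SNR_linear) = log2(1 + 166.7247) = 7.39

7.39 bits/s/Hz


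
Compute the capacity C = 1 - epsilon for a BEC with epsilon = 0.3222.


C = 1 - epsilon = 1 - 0.3222 = 0.6778

0.6778 bits


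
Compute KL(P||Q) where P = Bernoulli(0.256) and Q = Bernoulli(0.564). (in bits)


KL = p*log2(p/q) + (1-p)*log2((1-p)/(1-q)) = 0.256*log2(0.256/0.564) + 0.744*log2(0.744/0.436) = 0.2819

0.2819 bits


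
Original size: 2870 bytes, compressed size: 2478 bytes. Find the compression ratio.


Ratio = original / compressed = 2870 / 2478 = 1.1582

1.1582


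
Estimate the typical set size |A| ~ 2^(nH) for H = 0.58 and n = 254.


log2|A_typical| = nH = 254 * 0.58 = 147.32, so |A_typical| ~ 2^147.32 = 2.227e+44

2.227e+44


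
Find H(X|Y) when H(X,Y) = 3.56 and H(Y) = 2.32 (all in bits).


H(X|Y) = H(X,Y) - H(Y) = 3.56 - 2.32 = 1.24

1.24 bits


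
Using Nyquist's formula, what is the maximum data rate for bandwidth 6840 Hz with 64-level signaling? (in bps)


Rate = 2 * B * log2(M) = 2 * 6840 * 6.0 = 82080.0

82080.0 bps


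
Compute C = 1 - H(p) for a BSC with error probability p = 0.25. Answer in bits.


H(p) = -p*log2(p) - (1-p)*log2(1-p) = -0.25*log2(0.25) - 0.75*log2(0.75) = 0.500000 + 0.311278 = 0.8113. C = 1 - H(p) = 1 - 0.8113 = 0.1887

0.1887 bits


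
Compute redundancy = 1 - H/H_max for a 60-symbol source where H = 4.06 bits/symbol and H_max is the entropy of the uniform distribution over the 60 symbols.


H_max = log2(K) = log2(60) = 5.9069 bits/symbol. Redundancy = 1 - H/H_max = 1 - 4.06/5.9069 = 1 - 0.6873 = 0.3127

0.3127


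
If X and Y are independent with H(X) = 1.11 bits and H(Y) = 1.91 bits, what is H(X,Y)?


For independent variables, H(X,Y) = H(X) + H(Y) = 1.11 + 1.91 = 3.02

3.02 bits


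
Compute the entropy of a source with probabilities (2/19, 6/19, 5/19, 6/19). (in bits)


H = -sum(p_i * log2(p_i)). Terms: -(2/19)*log2(2/19) = 0.341887; -(6/19)*log2(6/19) = 0.525147; -(5/19)*log2(5/19) = 0.506842; -(6/19)*log2(6/19) = 0.525147. H = 0.341887 + 0.525147 + 0.506842 + 0.525147 = 1.899

1.899 bits


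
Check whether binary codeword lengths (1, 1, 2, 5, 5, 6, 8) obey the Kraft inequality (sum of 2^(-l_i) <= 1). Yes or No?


Kraft sum = sum(2^(-l_i)) = 1.332, need <= 1. Result: violated (a binary prefix-free code with these lengths cannot exist)

No


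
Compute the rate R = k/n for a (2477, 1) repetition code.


Rate = k/n = 1/2477

1/2477


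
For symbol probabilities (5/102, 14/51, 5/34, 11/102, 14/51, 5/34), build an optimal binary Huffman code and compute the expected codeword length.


Huffman construction (repeatedly merge the two least-probable nodes; each merge adds 1 bit to every symbol beneath it): 5/102 + 11/102 = 8/51; 5/34 + 5/34 = 5/17; 8/51 + 14/51 = 22/51; 14/51 + 5/17 = 29/51; 22/51 + 29/51 = 1. Resulting codeword lengths (in the order the probabilities were given): (3, 2, 3, 3, 2, 3). L_avg = sum(p_i * l_i) = 5/102*3 + 14/51*2 + 5/34*3 + 11/102*3 + 14/51*2 + 5/34*3 = 125/51 = 2.451

2.451 bits


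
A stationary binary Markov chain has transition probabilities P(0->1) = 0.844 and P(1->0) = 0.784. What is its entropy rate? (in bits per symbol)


Stationary distribution: pi_0 = p10/(p01+p10) = 0.4816, pi_1 = 0.5184. Entropy rate H' = pi_0*H(p01) + pi_1*H(p10) = 0.4816*0.6247 + 0.5184*0.7528 = 0.6911

0.6911 bits/symbol


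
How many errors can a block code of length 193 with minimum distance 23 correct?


Correction capability = floor((d-1)/2) = floor((23-1)/2) = 11

11 errors


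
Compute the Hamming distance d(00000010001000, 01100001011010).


Count differing positions: . ^ ^ . . . ^ ^ . ^ . . ^ . = 6 differences

6


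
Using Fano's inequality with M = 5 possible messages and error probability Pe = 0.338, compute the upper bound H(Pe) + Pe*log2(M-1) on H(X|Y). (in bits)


H(Pe) = -Pe*log2(Pe) - (1-Pe)*log2(1-Pe) = -0.338*log2(0.338) - 0.662*log2(0.662) = 0.528938 + 0.393954 = 0.9229. Pe*log2(M-1) = 0.338*log2(4) = 0.676000. Bound = H(Pe) + Pe*log2(M-1) = 0.528938 + 0.393954 + 0.676000 = 1.5989

1.5989 bits


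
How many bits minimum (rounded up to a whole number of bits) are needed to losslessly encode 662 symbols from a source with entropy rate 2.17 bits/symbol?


Minimum bits >= n * H = 662 * 2.17 = 1436.54, rounded up to a whole number of bits = 1437

1437 bits


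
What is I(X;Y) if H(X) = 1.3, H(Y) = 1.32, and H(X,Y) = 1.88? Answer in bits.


I(X;Y) = H(X) + H(Y) - H(X,Y) = 1.3 + 1.32 - 1.88 = 0.74

0.74 bits


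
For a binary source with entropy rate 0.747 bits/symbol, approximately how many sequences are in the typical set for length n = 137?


log2|A_typical| = nH = 137 * 0.747 = 102.339, so |A_typical| ~ 2^102.339 = 6.414e+30

6.414e+30


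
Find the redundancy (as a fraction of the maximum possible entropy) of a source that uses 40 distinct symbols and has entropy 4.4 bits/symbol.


H_max = log2(K) = log2(40) = 5.3219 bits/symbol. Redundancy = 1 - H/H_max = 1 - 4.4/5.3219 = 1 - 0.8268 = 0.1732

0.1732


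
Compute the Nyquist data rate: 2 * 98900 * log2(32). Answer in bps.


Rate = 2 * B * log2(M) = 2 * 98900 * 5.0 = 989000.0

989000.0 bps


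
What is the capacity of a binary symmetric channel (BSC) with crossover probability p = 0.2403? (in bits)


H(p) = -p*log2(p) - (1-p)*log2(1-p) = -0.2403*log2(0.2403) - 0.7597*log2(0.7597) = 0.494319 + 0.301220 = 0.7955. C = 1 - H(p) = 1 - 0.7955 = 0.2045

0.2045 bits


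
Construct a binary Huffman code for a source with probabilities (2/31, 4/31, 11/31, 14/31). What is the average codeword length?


Huffman construction (repeatedly merge the two least-probable nodes; each merge adds 1 bit to every symbol beneath it): 2/31 + 4/31 = 6/31; 6/31 + 11/31 = 17/31; 14/31 + 17/31 = 1. Resulting codeword lengths (in the order the probabilities were given): (3, 3, 2, 1). L_avg = sum(p_i * l_i) = 2/31*3 + 4/31*3 + 11/31*2 + 14/31*1 = 54/31 = 1.7419

1.7419 bits


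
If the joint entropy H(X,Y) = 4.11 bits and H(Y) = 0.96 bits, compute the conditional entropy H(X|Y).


H(X|Y) = H(X,Y) - H(Y) = 4.11 - 0.96 = 3.15

3.15 bits


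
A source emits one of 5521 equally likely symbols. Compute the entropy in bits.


H = log2(n) = log2(5521) = 12.4307

12.4307 bits


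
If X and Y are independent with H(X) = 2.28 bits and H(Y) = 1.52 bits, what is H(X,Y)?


For independent variables, H(X,Y) = H(X) + H(Y) = 2.28 + 1.52 = 3.8

3.8 bits


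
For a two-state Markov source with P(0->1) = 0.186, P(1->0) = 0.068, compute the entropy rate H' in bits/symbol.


Stationary distribution: pi_0 = p10/(p01+p10) = 0.2677, pi_1 = 0.7323. Entropy rate H' = pi_0*H(p01) + pi_1*H(p10) = 0.2677*0.693 + 0.7323*0.3584 = 0.448

0.448 bits/symbol


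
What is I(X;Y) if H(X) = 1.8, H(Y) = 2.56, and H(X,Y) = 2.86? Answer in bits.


I(X;Y) = H(X) + H(Y) - H(X,Y) = 1.8 + 2.56 - 2.86 = 1.5

1.5 bits


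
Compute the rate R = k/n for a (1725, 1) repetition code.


Rate = k/n = 1/1725

1/1725


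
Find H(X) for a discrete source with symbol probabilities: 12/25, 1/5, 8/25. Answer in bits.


H = -sum(p_i * log2(p_i)). Terms: -(12/25)*log2(12/25) = 0.508269; -(1/5)*log2(1/5) = 0.464386; -(8/25)*log2(8/25) = 0.526034. H = 0.508269 + 0.464386 + 0.526034 = 1.4987

1.4987 bits


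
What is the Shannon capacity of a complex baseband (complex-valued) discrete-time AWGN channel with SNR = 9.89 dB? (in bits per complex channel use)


SNR_linear = 10^(9.89/10) = 9.7499; C = log2(1 + SNR_linear) = log2(1 + 9.7499) = 3.4263

3.4263 bits/channel use


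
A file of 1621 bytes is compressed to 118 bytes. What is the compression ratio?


Ratio = original / compressed = 1621 / 118 = 13.7373

13.7373


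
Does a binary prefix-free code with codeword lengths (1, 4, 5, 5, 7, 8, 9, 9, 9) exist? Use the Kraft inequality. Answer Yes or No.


Kraft sum = sum(2^(-l_i)) = 0.6426, need <= 1. Result: satisfied (a binary prefix-free code with these lengths exists)

Yes


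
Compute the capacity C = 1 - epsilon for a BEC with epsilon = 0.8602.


C = 1 - epsilon = 1 - 0.8602 = 0.1398

0.1398 bits


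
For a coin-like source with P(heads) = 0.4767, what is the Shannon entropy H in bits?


H = -p*log2(p) - (1-p)*log2(1-p). -0.4767*log2(0.4767) = 0.509519; -0.5233*log2(0.5233) = 0.488914. H = 0.509519 + 0.488914 = 0.9984

0.9984 bits


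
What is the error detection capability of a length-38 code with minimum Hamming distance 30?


Detection capability = d_min - 1 = 30 - 1 = 29

29 errors


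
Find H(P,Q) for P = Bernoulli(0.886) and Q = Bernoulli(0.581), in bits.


H(P,Q) = -p*log2(q) - (1-p)*log2(1-q). -0.886*log2(0.581) = 0.694083; -0.114*log2(0.419) = 0.143067. H(P,Q) = 0.694083 + 0.143067 = 0.8372

0.8372 bits


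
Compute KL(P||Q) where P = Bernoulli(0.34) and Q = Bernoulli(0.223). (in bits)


KL = p*log2(p/q) + (1-p)*log2((1-p)/(1-q)) = 0.34*log2(0.34/0.223) + 0.66*log2(0.66/0.777) = 0.0515

0.0515 bits


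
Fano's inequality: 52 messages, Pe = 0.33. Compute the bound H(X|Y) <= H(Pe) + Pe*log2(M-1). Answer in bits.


H(Pe) = -Pe*log2(Pe) - (1-Pe)*log2(1-Pe) = -0.33*log2(0.33) - 0.67*log2(0.67) = 0.527822 + 0.387104 = 0.9149. Pe*log2(M-1) = 0.33*log2(51) = 1.871900. Bound = H(Pe) + Pe*log2(M-1) = 0.527822 + 0.387104 + 1.871900 = 2.7868

2.7868 bits


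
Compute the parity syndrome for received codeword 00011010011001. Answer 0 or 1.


Syndrome = XOR of all bits = 0 XOR 0 XOR 0 XOR 1 XOR 1 XOR 0 XOR 1 XOR 0 XOR 0 XOR 1 XOR 1 XOR 0 XOR 0 XOR 1 = 0

0


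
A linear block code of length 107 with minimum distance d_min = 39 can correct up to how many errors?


Correction capability = floor((d-1)/2) = floor((39-1)/2) = 19

19 errors


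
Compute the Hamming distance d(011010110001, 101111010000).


Count differing positions: ^ ^ . ^ . ^ ^ . . . . ^ = 6 differences

6


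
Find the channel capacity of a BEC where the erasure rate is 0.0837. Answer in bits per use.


C = 1 - epsilon = 1 - 0.0837 = 0.9163

0.9163 bits


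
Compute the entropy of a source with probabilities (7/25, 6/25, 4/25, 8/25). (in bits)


H = -sum(p_i * log2(p_i)). Terms: -(7/25)*log2(7/25) = 0.514220; -(6/25)*log2(6/25) = 0.494134; -(4/25)*log2(4/25) = 0.423017; -(8/25)*log2(8/25) = 0.526034. H = 0.514220 + 0.494134 + 0.423017 + 0.526034 = 1.9574

1.9574 bits


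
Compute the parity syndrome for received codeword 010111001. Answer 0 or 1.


Syndrome = XOR of all bits = 0 XOR 1 XOR 0 XOR 1 XOR 1 XOR 1 XOR 0 XOR 0 XOR 1 = 1

1


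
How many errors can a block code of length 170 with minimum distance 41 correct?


Correction capability = floor((d-1)/2) = floor((41-1)/2) = 20

20 errors


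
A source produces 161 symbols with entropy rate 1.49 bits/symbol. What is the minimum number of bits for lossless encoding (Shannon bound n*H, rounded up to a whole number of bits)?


Minimum bits >= n * H = 161 * 1.49 = 239.89, rounded up to a whole number of bits = 240

240 bits


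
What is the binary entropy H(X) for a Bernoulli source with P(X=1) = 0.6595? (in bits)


H = -p*log2(p) - (1-p)*log2(1-p). -0.6595*log2(0.6595) = 0.396066; -0.3405*log2(0.3405) = 0.529230. H = 0.396066 + 0.529230 = 0.9253

0.9253 bits


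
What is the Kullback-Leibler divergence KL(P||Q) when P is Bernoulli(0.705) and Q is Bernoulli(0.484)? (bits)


KL = p*log2(p/q) + (1-p)*log2((1-p)/(1-q)) = 0.705*log2(0.705/0.484) + 0.295*log2(0.295/0.516) = 0.1446

0.1446 bits


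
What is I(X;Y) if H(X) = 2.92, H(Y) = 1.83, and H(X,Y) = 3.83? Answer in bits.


I(X;Y) = H(X) + H(Y) - H(X,Y) = 2.92 + 1.83 - 3.83 = 0.92

0.92 bits


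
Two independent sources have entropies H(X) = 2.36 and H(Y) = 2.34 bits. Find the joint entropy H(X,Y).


For independent variables, H(X,Y) = H(X) + H(Y) = 2.36 + 2.34 = 4.7

4.7 bits


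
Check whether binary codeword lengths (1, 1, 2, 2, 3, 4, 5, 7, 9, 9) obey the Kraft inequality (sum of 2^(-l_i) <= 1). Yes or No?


Kraft sum = sum(2^(-l_i)) = 1.7305, need <= 1. Result: violated (a binary prefix-free code with these lengths cannot exist)

No


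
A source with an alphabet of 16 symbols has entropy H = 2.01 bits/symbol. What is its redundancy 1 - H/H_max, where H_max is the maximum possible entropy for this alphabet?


H_max = log2(K) = log2(16) = 4.0 bits/symbol. Redundancy = 1 - H/H_max = 1 - 2.01/4.0 = 1 - 0.5025 = 0.4975

0.4975


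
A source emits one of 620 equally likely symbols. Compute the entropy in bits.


H = log2(n) = log2(620) = 9.2761

9.2761 bits


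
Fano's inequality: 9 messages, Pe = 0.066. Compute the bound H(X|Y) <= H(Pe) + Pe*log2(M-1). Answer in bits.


H(Pe) = -Pe*log2(Pe) - (1-Pe)*log2(1-Pe) = -0.066*log2(0.066) - 0.934*log2(0.934) = 0.258812 + 0.092004 = 0.3508. Pe*log2(M-1) = 0.066*log2(8) = 0.198000. Bound = H(Pe) + Pe*log2(M-1) = 0.258812 + 0.092004 + 0.198000 = 0.5488

0.5488 bits


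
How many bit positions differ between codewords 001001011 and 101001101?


Count differing positions: ^ . . . . . ^ ^ . = 3 differences

3


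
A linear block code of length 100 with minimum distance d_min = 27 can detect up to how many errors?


Detection capability = d_min - 1 = 27 - 1 = 26

26 errors


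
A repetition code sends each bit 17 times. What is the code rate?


Rate = k/n = 1/17

1/17


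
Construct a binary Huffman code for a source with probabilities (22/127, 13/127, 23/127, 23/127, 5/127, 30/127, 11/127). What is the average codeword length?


Huffman construction (repeatedly merge the two least-probable nodes; each merge adds 1 bit to every symbol beneath it): 5/127 + 11/127 = 16/127; 13/127 + 16/127 = 29/127; 22/127 + 23/127 = 45/127; 23/127 + 29/127 = 52/127; 30/127 + 45/127 = 75/127; 52/127 + 75/127 = 1. Resulting codeword lengths (in the order the probabilities were given): (3, 3, 3, 2, 4, 2, 4). L_avg = sum(p_i * l_i) = 22/127*3 + 13/127*3 + 23/127*3 + 23/127*2 + 5/127*4 + 30/127*2 + 11/127*4 = 344/127 = 2.7087

2.7087 bits


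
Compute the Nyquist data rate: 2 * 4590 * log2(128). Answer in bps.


Rate = 2 * B * log2(M) = 2 * 4590 * 7.0 = 64260.0

64260.0 bps


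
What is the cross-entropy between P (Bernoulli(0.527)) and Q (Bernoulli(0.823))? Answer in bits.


H(P,Q) = -p*log2(q) - (1-p)*log2(1-q). -0.527*log2(0.823) = 0.148106; -0.473*log2(0.177) = 1.181639. H(P,Q) = 0.148106 + 1.181639 = 1.3297

1.3297 bits


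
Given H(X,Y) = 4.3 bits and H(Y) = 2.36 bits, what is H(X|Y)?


H(X|Y) = H(X,Y) - H(Y) = 4.3 - 2.36 = 1.94

1.94 bits


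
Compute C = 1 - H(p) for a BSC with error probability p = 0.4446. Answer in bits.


H(p) = -p*log2(p) - (1-p)*log2(1-p) = -0.4446*log2(0.4446) - 0.5554*log2(0.5554) = 0.519924 + 0.471202 = 0.9911. C = 1 - H(p) = 1 - 0.9911 = 0.0089

0.0089 bits


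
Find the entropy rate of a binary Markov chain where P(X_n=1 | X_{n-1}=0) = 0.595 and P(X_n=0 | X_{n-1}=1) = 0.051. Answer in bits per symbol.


Stationary distribution: pi_0 = p10/(p01+p10) = 0.0789, pi_1 = 0.9211. Entropy rate H' = pi_0*H(p01) + pi_1*H(p10) = 0.0789*0.9738 + 0.9211*0.2906 = 0.3446

0.3446 bits/symbol


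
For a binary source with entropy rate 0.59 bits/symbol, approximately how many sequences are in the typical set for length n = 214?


log2|A_typical| = nH = 214 * 0.59 = 126.26, so |A_typical| ~ 2^126.26 = 1.019e+38

1.019e+38


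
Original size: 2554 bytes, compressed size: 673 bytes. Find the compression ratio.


Ratio = original / compressed = 2554 / 673 = 3.7949

3.7949


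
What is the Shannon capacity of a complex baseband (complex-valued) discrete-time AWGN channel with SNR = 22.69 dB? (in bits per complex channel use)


SNR_linear = 10^(22.69/10) = 185.7804; C = log2(1 + SNR_linear) = log2(1 + 185.7804) = 7.5452

7.5452 bits/channel use


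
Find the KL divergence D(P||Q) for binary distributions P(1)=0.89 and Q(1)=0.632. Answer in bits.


KL = p*log2(p/q) + (1-p)*log2((1-p)/(1-q)) = 0.89*log2(0.89/0.632) + 0.11*log2(0.11/0.368) = 0.2479

0.2479 bits


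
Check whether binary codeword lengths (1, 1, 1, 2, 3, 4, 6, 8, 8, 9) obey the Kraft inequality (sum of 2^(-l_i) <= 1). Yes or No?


Kraft sum = sum(2^(-l_i)) = 1.9629, need <= 1. Result: violated (a binary prefix-free code with these lengths cannot exist)

No


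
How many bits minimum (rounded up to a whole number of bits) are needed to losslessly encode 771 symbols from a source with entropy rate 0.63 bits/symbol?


Minimum bits >= n * H = 771 * 0.63 = 485.73, rounded up to a whole number of bits = 486

486 bits


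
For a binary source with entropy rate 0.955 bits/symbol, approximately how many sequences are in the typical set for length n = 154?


log2|A_typical| = nH = 154 * 0.955 = 147.07, so |A_typical| ~ 2^147.07 = 1.873e+44

1.873e+44


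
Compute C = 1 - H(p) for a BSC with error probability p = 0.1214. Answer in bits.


H(p) = -p*log2(p) - (1-p)*log2(1-p) = -0.1214*log2(0.1214) - 0.8786*log2(0.8786) = 0.369318 + 0.164054 = 0.5334. C = 1 - H(p) = 1 - 0.5334 = 0.4666

0.4666 bits


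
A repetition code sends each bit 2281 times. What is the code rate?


Rate = k/n = 1/2281

1/2281


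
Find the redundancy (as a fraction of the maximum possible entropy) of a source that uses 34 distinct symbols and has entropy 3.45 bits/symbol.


H_max = log2(K) = log2(34) = 5.0875 bits/symbol. Redundancy = 1 - H/H_max = 1 - 3.45/5.0875 = 1 - 0.6781 = 0.3219

0.3219


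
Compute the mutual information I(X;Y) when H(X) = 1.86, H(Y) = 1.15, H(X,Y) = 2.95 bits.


I(X;Y) = H(X) + H(Y) - H(X,Y) = 1.86 + 1.15 - 2.95 = 0.06

0.06 bits


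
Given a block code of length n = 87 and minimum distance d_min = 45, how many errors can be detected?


Detection capability = d_min - 1 = 45 - 1 = 44

44 errors


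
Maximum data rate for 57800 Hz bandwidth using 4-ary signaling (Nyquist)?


Rate = 2 * B * log2(M) = 2 * 57800 * 2.0 = 231200.0

231200.0 bps


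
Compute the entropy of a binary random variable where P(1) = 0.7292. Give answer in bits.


H = -p*log2(p) - (1-p)*log2(1-p). -0.7292*log2(0.7292) = 0.332233; -0.2708*log2(0.2708) = 0.510377. H = 0.332233 + 0.510377 = 0.8426

0.8426 bits


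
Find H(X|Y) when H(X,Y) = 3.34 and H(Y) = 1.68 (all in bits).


H(X|Y) = H(X,Y) - H(Y) = 3.34 - 1.68 = 1.66

1.66 bits


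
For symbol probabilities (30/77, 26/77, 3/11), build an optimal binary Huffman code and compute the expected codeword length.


Huffman construction (repeatedly merge the two least-probable nodes; each merge adds 1 bit to every symbol beneath it): 3/11 + 26/77 = 47/77; 30/77 + 47/77 = 1. Resulting codeword lengths (in the order the probabilities were given): (1, 2, 2). L_avg = sum(p_i * l_i) = 30/77*1 + 26/77*2 + 3/11*2 = 124/77 = 1.6104

1.6104 bits


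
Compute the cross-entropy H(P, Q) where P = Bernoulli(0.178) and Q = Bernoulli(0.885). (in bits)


H(P,Q) = -p*log2(q) - (1-p)*log2(1-q). -0.178*log2(0.885) = 0.031373; -0.822*log2(0.115) = 2.564882. H(P,Q) = 0.031373 + 2.564882 = 2.5963

2.5963 bits


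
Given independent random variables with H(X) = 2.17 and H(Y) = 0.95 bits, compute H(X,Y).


For independent variables, H(X,Y) = H(X) + H(Y) = 2.17 + 0.95 = 3.12

3.12 bits


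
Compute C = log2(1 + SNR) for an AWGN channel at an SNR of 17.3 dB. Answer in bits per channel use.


SNR_linear = 10^(17.3/10) = 53.7032; C = log2(1 + SNR_linear) = log2(1 + 53.7032) = 5.7736

5.7736 bits/channel use


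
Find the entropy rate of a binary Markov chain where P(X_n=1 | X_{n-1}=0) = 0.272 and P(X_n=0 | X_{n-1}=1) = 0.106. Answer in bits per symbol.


Stationary distribution: pi_0 = p10/(p01+p10) = 0.2804, pi_1 = 0.7196. Entropy rate H' = pi_0*H(p01) + pi_1*H(p10) = 0.2804*0.8443 + 0.7196*0.4877 = 0.5877

0.5877 bits/symbol


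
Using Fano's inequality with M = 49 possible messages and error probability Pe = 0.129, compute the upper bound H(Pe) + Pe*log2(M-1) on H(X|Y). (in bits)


H(Pe) = -Pe*log2(Pe) - (1-Pe)*log2(1-Pe) = -0.129*log2(0.129) - 0.871*log2(0.871) = 0.381138 + 0.173551 = 0.5547. Pe*log2(M-1) = 0.129*log2(48) = 0.720460. Bound = H(Pe) + Pe*log2(M-1) = 0.381138 + 0.173551 + 0.720460 = 1.2751

1.2751 bits


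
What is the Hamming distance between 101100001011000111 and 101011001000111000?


Count differing positions: . . . ^ ^ ^ . . . . ^ ^ ^ ^ ^ ^ ^ ^ = 11 differences

11


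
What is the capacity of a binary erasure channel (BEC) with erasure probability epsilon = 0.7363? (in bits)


C = 1 - epsilon = 1 - 0.7363 = 0.2637

0.2637 bits


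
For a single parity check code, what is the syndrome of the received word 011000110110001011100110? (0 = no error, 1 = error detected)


Syndrome = XOR of all bits = 0 XOR 1 XOR 1 XOR 0 XOR 0 XOR 0 XOR 1 XOR 1 XOR 0 XOR 1 XOR 1 XOR 0 XOR 0 XOR 0 XOR 1 XOR 0 XOR 1 XOR 1 XOR 1 XOR 0 XOR 0 XOR 1 XOR 1 XOR 0 = 0

0


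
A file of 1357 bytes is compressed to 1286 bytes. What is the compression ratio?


Ratio = original / compressed = 1357 / 1286 = 1.0552

1.0552


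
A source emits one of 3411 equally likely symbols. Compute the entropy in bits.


H = log2(n) = log2(3411) = 11.736

11.736 bits


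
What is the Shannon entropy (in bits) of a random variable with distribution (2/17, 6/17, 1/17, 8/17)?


H = -sum(p_i * log2(p_i)). Terms: -(2/17)*log2(2/17) = 0.363231; -(6/17)*log2(6/17) = 0.530294; -(1/17)*log2(1/17) = 0.240439; -(8/17)*log2(8/17) = 0.511747. H = 0.363231 + 0.530294 + 0.240439 + 0.511747 = 1.6457

1.6457 bits


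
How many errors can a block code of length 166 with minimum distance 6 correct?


Correction capability = floor((d-1)/2) = floor((6-1)/2) = 2

2 errors


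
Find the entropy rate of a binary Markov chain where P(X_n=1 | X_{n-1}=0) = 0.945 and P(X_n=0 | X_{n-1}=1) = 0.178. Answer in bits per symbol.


Stationary distribution: pi_0 = p10/(p01+p10) = 0.1585, pi_1 = 0.8415. Entropy rate H' = pi_0*H(p01) + pi_1*H(p10) = 0.1585*0.3073 + 0.8415*0.6757 = 0.6173

0.6173 bits/symbol


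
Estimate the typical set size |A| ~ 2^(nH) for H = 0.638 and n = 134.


log2|A_typical| = nH = 134 * 0.638 = 85.492, so |A_typical| ~ 2^85.492 = 5.441e+25

5.441e+25


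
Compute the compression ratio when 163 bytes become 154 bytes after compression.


Ratio = original / compressed = 163 / 154 = 1.0584

1.0584


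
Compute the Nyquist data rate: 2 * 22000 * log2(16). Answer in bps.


Rate = 2 * B * log2(M) = 2 * 22000 * 4.0 = 176000.0

176000.0 bps


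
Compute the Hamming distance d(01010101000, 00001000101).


Count differing positions: . ^ . ^ ^ ^ . ^ ^ . ^ = 7 differences

7


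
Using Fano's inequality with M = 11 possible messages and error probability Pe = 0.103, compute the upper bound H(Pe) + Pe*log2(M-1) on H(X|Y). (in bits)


H(Pe) = -Pe*log2(Pe) - (1-Pe)*log2(1-Pe) = -0.103*log2(0.103) - 0.897*log2(0.897) = 0.337766 + 0.140668 = 0.4784. Pe*log2(M-1) = 0.103*log2(10) = 0.342159. Bound = H(Pe) + Pe*log2(M-1) = 0.337766 + 0.140668 + 0.342159 = 0.8206

0.8206 bits


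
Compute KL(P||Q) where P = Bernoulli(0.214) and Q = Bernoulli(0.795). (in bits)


KL = p*log2(p/q) + (1-p)*log2((1-p)/(1-q)) = 0.214*log2(0.214/0.795) + 0.786*log2(0.786/0.205) = 1.1188

1.1188 bits


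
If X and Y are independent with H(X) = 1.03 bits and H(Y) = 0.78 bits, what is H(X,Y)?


For independent variables, H(X,Y) = H(X) + H(Y) = 1.03 + 0.78 = 1.81

1.81 bits


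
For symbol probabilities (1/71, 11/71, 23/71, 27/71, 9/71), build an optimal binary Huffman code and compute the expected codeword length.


Huffman construction (repeatedly merge the two least-probable nodes; each merge adds 1 bit to every symbol beneath it): 1/71 + 9/71 = 10/71; 10/71 + 11/71 = 21/71; 21/71 + 23/71 = 44/71; 27/71 + 44/71 = 1. Resulting codeword lengths (in the order the probabilities were given): (4, 3, 2, 1, 4). L_avg = sum(p_i * l_i) = 1/71*4 + 11/71*3 + 23/71*2 + 27/71*1 + 9/71*4 = 146/71 = 2.0563

2.0563 bits


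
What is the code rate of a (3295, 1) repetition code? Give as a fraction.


Rate = k/n = 1/3295

1/3295


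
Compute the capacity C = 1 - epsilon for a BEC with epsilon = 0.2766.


C = 1 - epsilon = 1 - 0.2766 = 0.7234

0.7234 bits


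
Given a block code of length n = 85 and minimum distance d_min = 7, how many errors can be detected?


Detection capability = d_min - 1 = 7 - 1 = 6

6 errors


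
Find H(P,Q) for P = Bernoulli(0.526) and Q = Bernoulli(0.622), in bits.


H(P,Q) = -p*log2(q) - (1-p)*log2(1-q). -0.526*log2(0.622) = 0.360317; -0.474*log2(0.378) = 0.665279. H(P,Q) = 0.360317 + 0.665279 = 1.0256

1.0256 bits


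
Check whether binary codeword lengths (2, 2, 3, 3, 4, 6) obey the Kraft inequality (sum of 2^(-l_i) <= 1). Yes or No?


Kraft sum = sum(2^(-l_i)) = 0.8281, need <= 1. Result: satisfied (a binary prefix-free code with these lengths exists)

Yes


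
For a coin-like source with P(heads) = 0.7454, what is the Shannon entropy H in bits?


H = -p*log2(p) - (1-p)*log2(1-p). -0.7454*log2(0.7454) = 0.315985; -0.2546*log2(0.2546) = 0.502503. H = 0.315985 + 0.502503 = 0.8185

0.8185 bits


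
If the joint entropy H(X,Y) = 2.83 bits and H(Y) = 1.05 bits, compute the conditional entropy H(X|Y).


H(X|Y) = H(X,Y) - H(Y) = 2.83 - 1.05 = 1.78

1.78 bits


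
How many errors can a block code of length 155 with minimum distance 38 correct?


Correction capability = floor((d-1)/2) = floor((38-1)/2) = 18

18 errors


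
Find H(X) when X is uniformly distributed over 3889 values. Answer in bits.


H = log2(n) = log2(3889) = 11.9252

11.9252 bits


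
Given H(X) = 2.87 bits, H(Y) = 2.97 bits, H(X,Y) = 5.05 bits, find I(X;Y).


I(X;Y) = H(X) + H(Y) - H(X,Y) = 2.87 + 2.97 - 5.05 = 0.79

0.79 bits


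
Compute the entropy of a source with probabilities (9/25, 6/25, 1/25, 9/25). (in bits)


H = -sum(p_i * log2(p_i)). Terms: -(9/25)*log2(9/25) = 0.530615; -(6/25)*log2(6/25) = 0.494134; -(1/25)*log2(1/25) = 0.185754; -(9/25)*log2(9/25) = 0.530615. H = 0.530615 + 0.494134 + 0.185754 + 0.530615 = 1.7411

1.7411 bits


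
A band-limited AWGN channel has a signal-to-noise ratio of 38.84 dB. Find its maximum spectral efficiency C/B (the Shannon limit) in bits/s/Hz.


SNR_linear = 10^(38.84/10) = 7655.9661; C/B = log2(1 + SNR_linear) = log2(1 + 7655.9661) = 12.9026

12.9026 bits/s/Hz


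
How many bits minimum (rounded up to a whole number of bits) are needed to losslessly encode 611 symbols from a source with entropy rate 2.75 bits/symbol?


Minimum bits >= n * H = 611 * 2.75 = 1680.25, rounded up to a whole number of bits = 1681

1681 bits


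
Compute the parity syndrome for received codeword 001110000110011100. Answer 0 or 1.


Syndrome = XOR of all bits = 0 XOR 0 XOR 1 XOR 1 XOR 1 XOR 0 XOR 0 XOR 0 XOR 0 XOR 1 XOR 1 XOR 0 XOR 0 XOR 1 XOR 1 XOR 1 XOR 0 XOR 0 = 0

0


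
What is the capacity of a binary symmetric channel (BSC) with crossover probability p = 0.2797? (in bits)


H(p) = -p*log2(p) - (1-p)*log2(1-p) = -0.2797*log2(0.2797) - 0.7203*log2(0.7203) = 0.514102 + 0.340940 = 0.855. C = 1 - H(p) = 1 - 0.855 = 0.145

0.145 bits


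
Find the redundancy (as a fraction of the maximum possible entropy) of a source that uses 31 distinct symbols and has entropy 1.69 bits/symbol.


H_max = log2(K) = log2(31) = 4.9542 bits/symbol. Redundancy = 1 - H/H_max = 1 - 1.69/4.9542 = 1 - 0.3411 = 0.6589

0.6589


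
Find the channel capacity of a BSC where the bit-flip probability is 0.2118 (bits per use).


H(p) = -p*log2(p) - (1-p)*log2(1-p) = -0.2118*log2(0.2118) - 0.7882*log2(0.7882) = 0.474268 + 0.270641 = 0.7449. C = 1 - H(p) = 1 - 0.7449 = 0.2551

0.2551 bits


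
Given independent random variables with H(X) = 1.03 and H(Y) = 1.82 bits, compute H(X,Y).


For independent variables, H(X,Y) = H(X) + H(Y) = 1.03 + 1.82 = 2.85

2.85 bits


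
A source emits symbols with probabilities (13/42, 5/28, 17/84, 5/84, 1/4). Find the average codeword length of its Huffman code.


Huffman construction (repeatedly merge the two least-probable nodes; each merge adds 1 bit to every symbol beneath it): 5/84 + 5/28 = 5/21; 17/84 + 5/21 = 37/84; 1/4 + 13/42 = 47/84; 37/84 + 47/84 = 1. Resulting codeword lengths (in the order the probabilities were given): (2, 3, 2, 3, 2). L_avg = sum(p_i * l_i) = 13/42*2 + 5/28*3 + 17/84*2 + 5/84*3 + 1/4*2 = 47/21 = 2.2381

2.2381 bits


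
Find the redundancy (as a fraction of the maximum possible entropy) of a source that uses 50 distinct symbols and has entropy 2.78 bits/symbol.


H_max = log2(K) = log2(50) = 5.6439 bits/symbol. Redundancy = 1 - H/H_max = 1 - 2.78/5.6439 = 1 - 0.4926 = 0.5074

0.5074


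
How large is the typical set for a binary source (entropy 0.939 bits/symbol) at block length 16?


log2|A_typical| = nH = 16 * 0.939 = 15.024, so |A_typical| ~ 2^15.024 = 3.332e+04

3.332e+04


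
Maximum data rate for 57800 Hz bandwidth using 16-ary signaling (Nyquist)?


Rate = 2 * B * log2(M) = 2 * 57800 * 4.0 = 462400.0

462400.0 bps


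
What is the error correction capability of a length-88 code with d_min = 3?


Correction capability = floor((d-1)/2) = floor((3-1)/2) = 1

1 errors


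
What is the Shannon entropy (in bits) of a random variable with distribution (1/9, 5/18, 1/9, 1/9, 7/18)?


H = -sum(p_i * log2(p_i)). Terms: -(1/9)*log2(1/9) = 0.352214; -(5/18)*log2(5/18) = 0.513332; -(1/9)*log2(1/9) = 0.352214; -(1/9)*log2(1/9) = 0.352214; -(7/18)*log2(7/18) = 0.529888. H = 0.352214 + 0.513332 + 0.352214 + 0.352214 + 0.529888 = 2.0999

2.0999 bits


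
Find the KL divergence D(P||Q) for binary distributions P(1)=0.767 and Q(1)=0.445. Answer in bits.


KL = p*log2(p/q) + (1-p)*log2((1-p)/(1-q)) = 0.767*log2(0.767/0.445) + 0.233*log2(0.233/0.555) = 0.3107

0.3107 bits


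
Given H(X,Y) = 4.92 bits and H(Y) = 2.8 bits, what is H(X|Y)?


H(X|Y) = H(X,Y) - H(Y) = 4.92 - 2.8 = 2.12

2.12 bits


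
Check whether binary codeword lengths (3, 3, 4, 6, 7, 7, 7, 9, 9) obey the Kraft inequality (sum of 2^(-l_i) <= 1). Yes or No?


Kraft sum = sum(2^(-l_i)) = 0.3555, need <= 1. Result: satisfied (a binary prefix-free code with these lengths exists)

Yes


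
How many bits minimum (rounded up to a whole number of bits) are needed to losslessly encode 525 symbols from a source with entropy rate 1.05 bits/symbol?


Minimum bits >= n * H = 525 * 1.05 = 551.25, rounded up to a whole number of bits = 552

552 bits


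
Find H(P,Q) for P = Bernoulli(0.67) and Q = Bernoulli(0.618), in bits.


H(P,Q) = -p*log2(q) - (1-p)*log2(1-q). -0.67*log2(0.618) = 0.465195; -0.33*log2(0.382) = 0.458157. H(P,Q) = 0.465195 + 0.458157 = 0.9234

0.9234 bits


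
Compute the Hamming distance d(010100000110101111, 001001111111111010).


Count differing positions: . ^ ^ ^ . ^ ^ ^ ^ . . ^ . ^ . ^ . ^ = 11 differences

11


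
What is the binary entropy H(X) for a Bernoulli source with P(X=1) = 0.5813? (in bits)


H = -p*log2(p) - (1-p)*log2(1-p). -0.5813*log2(0.5813) = 0.454952; -0.4187*log2(0.4187) = 0.525892. H = 0.454952 + 0.525892 = 0.9808

0.9808 bits


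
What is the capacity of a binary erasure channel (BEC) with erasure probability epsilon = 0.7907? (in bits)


C = 1 - epsilon = 1 - 0.7907 = 0.2093

0.2093 bits


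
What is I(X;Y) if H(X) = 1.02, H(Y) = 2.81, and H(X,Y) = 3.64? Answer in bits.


I(X;Y) = H(X) + H(Y) - H(X,Y) = 1.02 + 2.81 - 3.64 = 0.19

0.19 bits


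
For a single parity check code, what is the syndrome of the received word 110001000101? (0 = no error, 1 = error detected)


Syndrome = XOR of all bits = 1 XOR 1 XOR 0 XOR 0 XOR 0 XOR 1 XOR 0 XOR 0 XOR 0 XOR 1 XOR 0 XOR 1 = 1

1


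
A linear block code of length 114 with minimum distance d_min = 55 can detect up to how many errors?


Detection capability = d_min - 1 = 55 - 1 = 54

54 errors


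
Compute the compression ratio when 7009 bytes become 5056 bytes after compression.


Ratio = original / compressed = 7009 / 5056 = 1.3863

1.3863


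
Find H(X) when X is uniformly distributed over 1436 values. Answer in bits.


H = log2(n) = log2(1436) = 10.4878

10.4878 bits


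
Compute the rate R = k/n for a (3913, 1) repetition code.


Rate = k/n = 1/3913

1/3913


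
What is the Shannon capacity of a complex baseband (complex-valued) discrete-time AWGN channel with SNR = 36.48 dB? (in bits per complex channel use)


SNR_linear = 10^(36.48/10) = 4446.3127; C = log2(1 + SNR_linear) = log2(1 + 4446.3127) = 12.1187

12.1187 bits/channel use


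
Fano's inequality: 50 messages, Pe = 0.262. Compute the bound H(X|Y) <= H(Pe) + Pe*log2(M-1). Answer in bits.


H(Pe) = -Pe*log2(Pe) - (1-Pe)*log2(1-Pe) = -0.262*log2(0.262) - 0.738*log2(0.738) = 0.506279 + 0.323471 = 0.8297. Pe*log2(M-1) = 0.262*log2(49) = 1.471054. Bound = H(Pe) + Pe*log2(M-1) = 0.506279 + 0.323471 + 1.471054 = 2.3008

2.3008 bits


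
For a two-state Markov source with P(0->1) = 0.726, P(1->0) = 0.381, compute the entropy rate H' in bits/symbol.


Stationary distribution: pi_0 = p10/(p01+p10) = 0.3442, pi_1 = 0.6558. Entropy rate H' = pi_0*H(p01) + pi_1*H(p10) = 0.3442*0.8471 + 0.6558*0.9587 = 0.9203

0.9203 bits/symbol


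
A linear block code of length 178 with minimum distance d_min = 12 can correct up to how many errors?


Correction capability = floor((d-1)/2) = floor((12-1)/2) = 5

5 errors


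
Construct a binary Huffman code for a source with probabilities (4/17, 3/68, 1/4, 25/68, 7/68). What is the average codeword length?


Huffman construction (repeatedly merge the two least-probable nodes; each merge adds 1 bit to every symbol beneath it): 3/68 + 7/68 = 5/34; 5/34 + 4/17 = 13/34; 1/4 + 25/68 = 21/34; 13/34 + 21/34 = 1. Resulting codeword lengths (in the order the probabilities were given): (2, 3, 2, 2, 3). L_avg = sum(p_i * l_i) = 4/17*2 + 3/68*3 + 1/4*2 + 25/68*2 + 7/68*3 = 73/34 = 2.1471

2.1471 bits


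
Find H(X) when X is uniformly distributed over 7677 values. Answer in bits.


H = log2(n) = log2(7677) = 12.9063

12.9063 bits


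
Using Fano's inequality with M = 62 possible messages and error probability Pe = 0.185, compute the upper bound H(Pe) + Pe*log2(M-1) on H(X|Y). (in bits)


H(Pe) = -Pe*log2(Pe) - (1-Pe)*log2(1-Pe) = -0.185*log2(0.185) - 0.815*log2(0.815) = 0.450365 + 0.240529 = 0.6909. Pe*log2(M-1) = 0.185*log2(61) = 1.097186. Bound = H(Pe) + Pe*log2(M-1) = 0.450365 + 0.240529 + 1.097186 = 1.7881

1.7881 bits


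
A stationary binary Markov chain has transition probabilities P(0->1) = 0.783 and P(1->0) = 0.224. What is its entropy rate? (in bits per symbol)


Stationary distribution: pi_0 = p10/(p01+p10) = 0.2224, pi_1 = 0.7776. Entropy rate H' = pi_0*H(p01) + pi_1*H(p10) = 0.2224*0.7547 + 0.7776*0.7674 = 0.7646

0.7646 bits/symbol


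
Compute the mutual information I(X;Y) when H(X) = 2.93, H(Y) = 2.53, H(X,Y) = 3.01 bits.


I(X;Y) = H(X) + H(Y) - H(X,Y) = 2.93 + 2.53 - 3.01 = 2.45

2.45 bits


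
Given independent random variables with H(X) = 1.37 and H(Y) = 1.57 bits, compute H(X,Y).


For independent variables, H(X,Y) = H(X) + H(Y) = 1.37 + 1.57 = 2.94

2.94 bits


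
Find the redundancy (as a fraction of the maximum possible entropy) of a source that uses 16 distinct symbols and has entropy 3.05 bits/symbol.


H_max = log2(K) = log2(16) = 4.0 bits/symbol. Redundancy = 1 - H/H_max = 1 - 3.05/4.0 = 1 - 0.7625 = 0.2375

0.2375


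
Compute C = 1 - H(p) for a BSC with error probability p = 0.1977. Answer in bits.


H(p) = -p*log2(p) - (1-p)*log2(1-p) = -0.1977*log2(0.1977) - 0.8023*log2(0.8023) = 0.462344 + 0.254960 = 0.7173. C = 1 - H(p) = 1 - 0.7173 = 0.2827

0.2827 bits


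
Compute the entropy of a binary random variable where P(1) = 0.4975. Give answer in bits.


H = -p*log2(p) - (1-p)*log2(1-p). -0.4975*log2(0.4975) = 0.501098; -0.5025*log2(0.5025) = 0.498884. H = 0.501098 + 0.498884 = 1.0

1.0 bits


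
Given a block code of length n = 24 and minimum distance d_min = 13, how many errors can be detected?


Detection capability = d_min - 1 = 13 - 1 = 12

12 errors


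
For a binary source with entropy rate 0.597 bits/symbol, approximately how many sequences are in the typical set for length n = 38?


log2|A_typical| = nH = 38 * 0.597 = 22.686, so |A_typical| ~ 2^22.686 = 6.748e+06

6.748e+06


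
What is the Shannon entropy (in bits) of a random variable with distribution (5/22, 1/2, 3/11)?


H = -sum(p_i * log2(p_i)). Terms: -(5/22)*log2(5/22) = 0.485796; -(1/2)*log2(1/2) = 0.500000; -(3/11)*log2(3/11) = 0.511219. H = 0.485796 + 0.500000 + 0.511219 = 1.497

1.497 bits


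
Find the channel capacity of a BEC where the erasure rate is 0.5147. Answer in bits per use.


C = 1 - epsilon = 1 - 0.5147 = 0.4853

0.4853 bits


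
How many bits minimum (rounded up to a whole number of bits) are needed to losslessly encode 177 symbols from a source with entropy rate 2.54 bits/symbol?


Minimum bits >= n * H = 177 * 2.54 = 449.58, rounded up to a whole number of bits = 450

450 bits


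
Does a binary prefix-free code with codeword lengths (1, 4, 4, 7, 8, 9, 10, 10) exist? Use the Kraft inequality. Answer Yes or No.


Kraft sum = sum(2^(-l_i)) = 0.6406, need <= 1. Result: satisfied (a binary prefix-free code with these lengths exists)

Yes
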